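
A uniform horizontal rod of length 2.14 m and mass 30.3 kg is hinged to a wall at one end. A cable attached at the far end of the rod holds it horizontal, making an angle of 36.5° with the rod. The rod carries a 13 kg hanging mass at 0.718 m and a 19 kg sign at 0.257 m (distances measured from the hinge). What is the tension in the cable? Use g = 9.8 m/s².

Taking torques about the hinge:
Beam weight: 30.3 × 9.8 = 296.9 N down at 1.07 m → arm 1.07 m, τ = 296.9 × 1.07 = 317.7 N·m clockwise.
Hanging mass: 13 × 9.8 = 127.4 N down at 0.718 m → arm 0.718 m, τ = 127.4 × 0.718 = 91.47 N·m clockwise.
Sign: 19 × 9.8 = 186.2 N down at 0.257 m → arm 0.257 m, τ = 186.2 × 0.257 = 47.85 N·m clockwise.
Total clockwise load moment = 457 N·m.
The cable tension T acts at 2.14 m; only its component perpendicular to the rod, T sinθ, produces torque. sin 36.5° = 0.5948.
For rotational equilibrium, T × 2.14 × 0.5948 = 457, so T = 457 / 1.273 = 359 N.

T ≈ 359 N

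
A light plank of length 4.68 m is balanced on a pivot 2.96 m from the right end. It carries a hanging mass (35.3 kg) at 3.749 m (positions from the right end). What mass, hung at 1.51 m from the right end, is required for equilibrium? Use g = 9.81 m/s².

m ≈ 19.2 kg

Choose the pivot (at 2.96 m from the right end) as the axis so the support reaction has zero arm there.
Hanging mass: 35.3 × 9.81 = 346.3 N down at 3.749 m → arm 0.789 m, τ = 346.3 × 0.789 = 273.2 N·m counterclockwise.
Net moment of known loads = 273.2 N·m counterclockwise.
An unknown mass m at 1.51 m has arm 1.45 m; its moment is m·g·1.45 clockwise.
Στ = 0 ⇒ m × 9.81 × 1.45 = 273.2 ⇒ m = 273.2 / (9.81 × 1.45) = 19.2 kg.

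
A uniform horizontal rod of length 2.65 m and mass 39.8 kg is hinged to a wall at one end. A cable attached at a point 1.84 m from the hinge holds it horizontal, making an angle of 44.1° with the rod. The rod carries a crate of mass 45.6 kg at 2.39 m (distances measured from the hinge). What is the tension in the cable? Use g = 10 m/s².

Choose the hinge as the axis so the unknown hinge reaction has zero arm there.
Beam weight: 39.8 × 10 = 398 N down at 1.325 m → arm 1.325 m, τ = 398 × 1.325 = 527.4 N·m clockwise.
Crate: 45.6 × 10 = 456 N down at 2.39 m → arm 2.39 m, τ = 456 × 2.39 = 1090 N·m clockwise.
Total clockwise load moment = 1617 N·m.
The cable tension T acts at 1.84 m; only its component perpendicular to the rod, T sinθ, produces torque. sin 44.1° = 0.6959.
Balancing moments: T × 1.84 × 0.6959 = 1617, giving T = 1617 / 1.28 = 1260 N.

T ≈ 1260 N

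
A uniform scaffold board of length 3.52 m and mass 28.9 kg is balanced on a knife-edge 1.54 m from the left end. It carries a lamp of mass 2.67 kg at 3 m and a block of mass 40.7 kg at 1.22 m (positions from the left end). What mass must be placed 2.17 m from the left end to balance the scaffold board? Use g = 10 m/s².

m ≈ 4.39 kg

Choose the knife-edge (at 1.54 m from the left end) as the axis so the support reaction has zero arm there.
Beam weight: 28.9 × 10 = 289 N down at 1.76 m → arm 0.22 m, τ = 289 × 0.22 = 63.58 N·m clockwise.
Lamp: 2.67 × 10 = 26.7 N down at 3 m → arm 1.46 m, τ = 26.7 × 1.46 = 38.98 N·m clockwise.
Block: 40.7 × 10 = 407 N down at 1.22 m → arm 0.32 m, τ = 407 × 0.32 = 130.2 N·m counterclockwise.
Net moment of known loads = 27.64 N·m counterclockwise.
An unknown mass m at 2.17 m has arm 0.63 m; its moment is m·g·0.63 clockwise.
For rotational equilibrium, m × 10 × 0.63 = 27.64, so m = 27.64 / (10 × 0.63) = 4.39 kg.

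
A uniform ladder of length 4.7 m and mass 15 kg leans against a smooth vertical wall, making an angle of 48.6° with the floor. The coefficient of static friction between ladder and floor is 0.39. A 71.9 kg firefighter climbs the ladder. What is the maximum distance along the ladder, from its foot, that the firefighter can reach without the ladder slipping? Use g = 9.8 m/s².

d ≈ 2.02 m

Take moments about the foot of the ladder.
Ladder weight 15×9.8 = 147 N acts at 2.35 m along the ladder; its horizontal arm is 2.35·cos48.6° = 1.554 m → τ = 228.4 N·m clockwise.
Firefighter weight 71.9×9.8 = 704.6 N at distance d → arm d·cos48.6° → τ = 704.6·d·0.6613 clockwise.
Wall normal N at the top has arm L sinθ = 3.526 m counterclockwise, so Στ = 0 gives N·3.526 = 228.4 + 466·d.
ΣFy = 0 ⇒ N_floor = 851.6 N, so the maximum friction is μ_s·N_floor = 0.39×851.6 = 332.1 N. ΣFx = 0 ⇒ N_wall = f, so at the slipping point N = 332.1 N.
Substituting: 332.1×3.526 = 228.4 + 466·d ⇒ d = (1171 − 228.4) / 466 = 2.02 m.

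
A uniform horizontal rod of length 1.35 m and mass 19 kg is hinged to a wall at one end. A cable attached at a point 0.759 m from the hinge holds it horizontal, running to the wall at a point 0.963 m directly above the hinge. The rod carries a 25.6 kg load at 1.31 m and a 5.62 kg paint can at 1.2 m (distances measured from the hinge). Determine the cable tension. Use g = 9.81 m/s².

Taking torques about the hinge:
Beam weight: 19 × 9.81 = 186.4 N down at 0.675 m → arm 0.675 m, τ = 186.4 × 0.675 = 125.8 N·m clockwise.
Load: 25.6 × 9.81 = 251.1 N down at 1.31 m → arm 1.31 m, τ = 251.1 × 1.31 = 328.9 N·m clockwise.
Paint can: 5.62 × 9.81 = 55.13 N down at 1.2 m → arm 1.2 m, τ = 55.13 × 1.2 = 66.16 N·m clockwise.
Total clockwise load moment = 520.9 N·m.
The cable tension T acts at 0.759 m; only its component perpendicular to the rod, T sinθ, produces torque. sinθ = h/√(h²+d²) = 0.963/√(0.963²+0.759²) = 0.7854.
For rotational equilibrium, T × 0.759 × 0.7854 = 520.9, so T = 520.9 / 0.5961 = 874 N.

T ≈ 874 N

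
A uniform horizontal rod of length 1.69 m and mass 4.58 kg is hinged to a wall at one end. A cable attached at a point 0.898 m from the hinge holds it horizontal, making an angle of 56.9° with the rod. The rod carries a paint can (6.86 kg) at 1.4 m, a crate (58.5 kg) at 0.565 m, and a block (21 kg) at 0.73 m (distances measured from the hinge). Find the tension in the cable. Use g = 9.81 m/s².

T ≈ 807 N

About the hinge:
Beam weight: 4.58 × 9.81 = 44.93 N down at 0.845 m → arm 0.845 m, τ = 44.93 × 0.845 = 37.97 N·m clockwise.
Paint can: 6.86 × 9.81 = 67.3 N down at 1.4 m → arm 1.4 m, τ = 67.3 × 1.4 = 94.22 N·m clockwise.
Crate: 58.5 × 9.81 = 573.9 N down at 0.565 m → arm 0.565 m, τ = 573.9 × 0.565 = 324.3 N·m clockwise.
Block: 21 × 9.81 = 206 N down at 0.73 m → arm 0.73 m, τ = 206 × 0.73 = 150.4 N·m clockwise.
Total clockwise load moment = 606.9 N·m.
The cable tension T acts at 0.898 m; only its component perpendicular to the rod, T sinθ, produces torque. sin 56.9° = 0.8377.
Setting net torque to zero: T × 0.898 × 0.8377 = 606.9 → T = 606.9 / 0.7523 = 807 N.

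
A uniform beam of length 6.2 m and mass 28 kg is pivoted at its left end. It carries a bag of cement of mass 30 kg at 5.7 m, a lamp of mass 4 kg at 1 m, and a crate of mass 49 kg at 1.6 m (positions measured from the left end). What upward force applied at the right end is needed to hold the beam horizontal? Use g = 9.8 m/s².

About the left end:
Beam weight: 28 × 9.8 = 274.4 N down at 3.1 m → arm 3.1 m, τ = 274.4 × 3.1 = 850.6 N·m clockwise.
Bag of cement: 30 × 9.8 = 294 N down at 5.7 m → arm 5.7 m, τ = 294 × 5.7 = 1676 N·m clockwise.
Lamp: 4 × 9.8 = 39.2 N down at 1 m → arm 1 m, τ = 39.2 × 1 = 39.2 N·m clockwise.
Crate: 49 × 9.8 = 480.2 N down at 1.6 m → arm 1.6 m, τ = 480.2 × 1.6 = 768.3 N·m clockwise.
Net moment of the loads = 3334 N·m clockwise.
The upward force F acts at the right end, arm 6.2 m, giving F × 6.2 counterclockwise.
Balancing moments: F × 6.2 = 3334, giving F = 3334 / 6.2 = 538 N.

F ≈ 538 N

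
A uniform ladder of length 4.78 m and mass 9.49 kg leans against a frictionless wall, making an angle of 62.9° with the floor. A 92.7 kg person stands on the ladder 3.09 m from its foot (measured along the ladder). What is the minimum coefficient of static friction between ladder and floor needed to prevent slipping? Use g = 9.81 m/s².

Sum moments about the foot of the ladder (the floor normal and friction both act there and drop out).
Ladder weight 9.49×9.81 = 93.1 N acts at 2.39 m along the ladder; its horizontal arm is 2.39·cos62.9° = 1.089 m → τ = 101.4 N·m clockwise.
Person: 92.7×9.81 = 909.4 N at 3.09 m → arm 1.408 m → τ = 1280 N·m clockwise.
Wall normal N acts horizontally at the top; its moment arm is the height L sinθ = 4.78·sin62.9° = 4.255 m, counterclockwise.
For rotational equilibrium, N × 4.255 = 1381, so N = 324.6 N.
ΣFx = 0 ⇒ f = N_wall = 324.6 N. ΣFy = 0 ⇒ N_floor = 1002 N.
μ_min = f / N_floor = 324.6 / 1002 = 0.324.

μ_min ≈ 0.324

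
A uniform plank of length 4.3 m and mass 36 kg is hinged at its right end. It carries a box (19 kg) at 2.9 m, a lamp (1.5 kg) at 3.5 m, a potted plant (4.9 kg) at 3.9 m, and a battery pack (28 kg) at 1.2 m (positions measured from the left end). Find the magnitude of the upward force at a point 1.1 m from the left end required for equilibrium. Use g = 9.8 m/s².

Sum moments about the right end (the unknown pivot reaction has zero arm there).
Beam weight: 36 × 9.8 = 352.8 N down at 2.15 m → arm 2.15 m, τ = 352.8 × 2.15 = 758.5 N·m counterclockwise.
Box: 19 × 9.8 = 186.2 N down at 2.9 m → arm 1.4 m, τ = 186.2 × 1.4 = 260.7 N·m counterclockwise.
Lamp: 1.5 × 9.8 = 14.7 N down at 3.5 m → arm 0.8 m, τ = 14.7 × 0.8 = 11.76 N·m counterclockwise.
Potted plant: 4.9 × 9.8 = 48.02 N down at 3.9 m → arm 0.4 m, τ = 48.02 × 0.4 = 19.21 N·m counterclockwise.
Battery pack: 28 × 9.8 = 274.4 N down at 1.2 m → arm 3.1 m, τ = 274.4 × 3.1 = 850.6 N·m counterclockwise.
Net moment of the loads = 1901 N·m counterclockwise.
The upward force F acts at a point 1.1 m from the left end, arm 3.2 m, giving F × 3.2 clockwise.
Setting net torque to zero: F × 3.2 = 1901 → F = 1901 / 3.2 = 594 N.

F ≈ 594 N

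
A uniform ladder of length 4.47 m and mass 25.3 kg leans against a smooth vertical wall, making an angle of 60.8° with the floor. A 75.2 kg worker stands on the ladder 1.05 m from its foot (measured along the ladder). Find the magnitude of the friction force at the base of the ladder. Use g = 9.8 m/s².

Sum moments about the foot of the ladder (the floor normal and friction both act there and drop out).
Ladder weight 25.3×9.8 = 247.9 N acts at 2.235 m along the ladder; its horizontal arm is 2.235·cos60.8° = 1.09 m → τ = 270.2 N·m clockwise.
Worker: 75.2×9.8 = 737 N at 1.05 m → arm 0.5123 m → τ = 377.6 N·m clockwise.
Wall normal N acts horizontally at the top; its moment arm is the height L sinθ = 4.47·sin60.8° = 3.902 m, counterclockwise.
Balancing moments: N × 3.902 = 647.8, giving N = 166 N.
ΣFx = 0: friction at the foot balances the wall's push, so f = N_wall = 166 N.

f ≈ 166 N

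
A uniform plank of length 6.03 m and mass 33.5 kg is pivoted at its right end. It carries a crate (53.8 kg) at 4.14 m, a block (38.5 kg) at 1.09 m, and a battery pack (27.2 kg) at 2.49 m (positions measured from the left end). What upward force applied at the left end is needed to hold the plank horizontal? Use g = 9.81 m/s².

Take moments about the right end.
Beam weight: 33.5 × 9.81 = 328.6 N down at 3.015 m → arm 3.015 m, τ = 328.6 × 3.015 = 990.7 N·m counterclockwise.
Crate: 53.8 × 9.81 = 527.8 N down at 4.14 m → arm 1.89 m, τ = 527.8 × 1.89 = 997.5 N·m counterclockwise.
Block: 38.5 × 9.81 = 377.7 N down at 1.09 m → arm 4.94 m, τ = 377.7 × 4.94 = 1866 N·m counterclockwise.
Battery pack: 27.2 × 9.81 = 266.8 N down at 2.49 m → arm 3.54 m, τ = 266.8 × 3.54 = 944.5 N·m counterclockwise.
Net moment of the loads = 4799 N·m counterclockwise.
The upward force F acts at the left end, arm 6.03 m, giving F × 6.03 clockwise.
Balancing moments: F × 6.03 = 4799, giving F = 4799 / 6.03 = 796 N.

F ≈ 796 N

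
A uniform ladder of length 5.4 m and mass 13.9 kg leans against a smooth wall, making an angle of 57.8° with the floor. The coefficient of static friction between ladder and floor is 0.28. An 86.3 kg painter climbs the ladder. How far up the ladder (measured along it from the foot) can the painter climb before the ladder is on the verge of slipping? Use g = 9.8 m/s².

Take moments about the foot of the ladder.
Ladder weight 13.9×9.8 = 136.2 N acts at 2.7 m along the ladder; its horizontal arm is 2.7·cos57.8° = 1.439 m → τ = 196 N·m clockwise.
Painter weight 86.3×9.8 = 845.7 N at distance d → arm d·cos57.8° → τ = 845.7·d·0.5329 clockwise.
Wall normal N at the top has arm L sinθ = 4.569 m counterclockwise, so Στ = 0 gives N·4.569 = 196 + 450.7·d.
ΣFy = 0 ⇒ N_floor = 981.9 N, so the maximum friction is μ_s·N_floor = 0.28×981.9 = 274.9 N. ΣFx = 0 ⇒ N_wall = f, so at the slipping point N = 274.9 N.
Substituting: 274.9×4.569 = 196 + 450.7·d ⇒ d = (1256 − 196) / 450.7 = 2.35 m.

d ≈ 2.35 m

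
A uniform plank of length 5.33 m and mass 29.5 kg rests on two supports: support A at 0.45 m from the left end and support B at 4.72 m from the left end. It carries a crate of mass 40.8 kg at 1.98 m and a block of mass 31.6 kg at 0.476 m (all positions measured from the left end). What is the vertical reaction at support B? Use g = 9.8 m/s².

Choose support A as the axis so its reaction then has zero moment arm.
Beam weight: 29.5 × 9.8 = 289.1 N down at 2.665 m → arm 2.215 m, τ = 289.1 × 2.215 = 640.4 N·m clockwise.
Crate: 40.8 × 9.8 = 399.8 N down at 1.98 m → arm 1.53 m, τ = 399.8 × 1.53 = 611.7 N·m clockwise.
Block: 31.6 × 9.8 = 309.7 N down at 0.476 m → arm 0.026 m, τ = 309.7 × 0.026 = 8.052 N·m clockwise.
Net load moment about support A = 1260 N·m clockwise.
Reaction R at support B is upward at 4.72 m, arm 4.27 m → moment R × 4.27 counterclockwise.
For rotational equilibrium, R × 4.27 = 1260, so R = 295 N.

R_B ≈ 295 N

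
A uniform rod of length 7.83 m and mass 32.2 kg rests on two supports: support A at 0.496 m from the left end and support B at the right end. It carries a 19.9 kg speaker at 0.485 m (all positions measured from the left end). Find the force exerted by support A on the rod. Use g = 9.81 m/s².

Taking torques about support B:
Beam weight: 32.2 × 9.81 = 315.9 N down at 3.915 m → arm 3.915 m, τ = 315.9 × 3.915 = 1237 N·m counterclockwise.
Speaker: 19.9 × 9.81 = 195.2 N down at 0.485 m → arm 7.345 m, τ = 195.2 × 7.345 = 1434 N·m counterclockwise.
Net load moment about support B = 2671 N·m counterclockwise.
Reaction R at support A is upward at 0.496 m, arm 7.334 m → moment R × 7.334 clockwise.
Balancing moments: R × 7.334 = 2671, giving R = 364 N.

R_A ≈ 364 N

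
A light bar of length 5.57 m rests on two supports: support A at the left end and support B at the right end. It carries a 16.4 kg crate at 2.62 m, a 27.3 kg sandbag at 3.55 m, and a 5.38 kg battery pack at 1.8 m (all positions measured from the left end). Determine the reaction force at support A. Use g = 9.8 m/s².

Take moments about support B.
Crate: 16.4 × 9.8 = 160.7 N down at 2.62 m → arm 2.95 m, τ = 160.7 × 2.95 = 474.1 N·m counterclockwise.
Sandbag: 27.3 × 9.8 = 267.5 N down at 3.55 m → arm 2.02 m, τ = 267.5 × 2.02 = 540.4 N·m counterclockwise.
Battery pack: 5.38 × 9.8 = 52.72 N down at 1.8 m → arm 3.77 m, τ = 52.72 × 3.77 = 198.8 N·m counterclockwise.
Net load moment about support B = 1213 N·m counterclockwise.
Reaction R at support A is upward at 0 m, arm 5.57 m → moment R × 5.57 clockwise.
Στ = 0 ⇒ R × 5.57 = 1213 ⇒ R = 218 N.

R_A ≈ 218 N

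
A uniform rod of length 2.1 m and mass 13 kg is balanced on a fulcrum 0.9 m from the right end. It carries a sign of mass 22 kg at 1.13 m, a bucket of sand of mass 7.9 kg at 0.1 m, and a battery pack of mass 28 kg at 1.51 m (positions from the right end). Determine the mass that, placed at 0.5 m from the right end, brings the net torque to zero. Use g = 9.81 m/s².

Taking torques about the fulcrum (at 0.9 m from the right end):
Beam weight: 13 × 9.81 = 127.5 N down at 1.05 m → arm 0.15 m, τ = 127.5 × 0.15 = 19.12 N·m counterclockwise.
Sign: 22 × 9.81 = 215.8 N down at 1.13 m → arm 0.23 m, τ = 215.8 × 0.23 = 49.63 N·m counterclockwise.
Bucket of sand: 7.9 × 9.81 = 77.5 N down at 0.1 m → arm 0.8 m, τ = 77.5 × 0.8 = 62 N·m clockwise.
Battery pack: 28 × 9.81 = 274.7 N down at 1.51 m → arm 0.61 m, τ = 274.7 × 0.61 = 167.6 N·m counterclockwise.
Net moment of known loads = 174.3 N·m counterclockwise.
An unknown mass m at 0.5 m has arm 0.4 m; its moment is m·g·0.4 clockwise.
Balancing moments: m × 9.81 × 0.4 = 174.3, giving m = 174.3 / (9.81 × 0.4) = 44.4 kg.

m ≈ 44.4 kg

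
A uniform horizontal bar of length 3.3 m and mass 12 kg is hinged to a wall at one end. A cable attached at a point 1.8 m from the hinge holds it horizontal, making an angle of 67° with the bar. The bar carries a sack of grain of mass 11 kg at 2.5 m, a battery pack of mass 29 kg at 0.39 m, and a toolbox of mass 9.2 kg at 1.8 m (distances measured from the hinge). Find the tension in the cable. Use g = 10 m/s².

Sum moments about the hinge (the unknown hinge reaction has zero arm there).
Beam weight: 12 × 10 = 120 N down at 1.65 m → arm 1.65 m, τ = 120 × 1.65 = 198 N·m clockwise.
Sack of grain: 11 × 10 = 110 N down at 2.5 m → arm 2.5 m, τ = 110 × 2.5 = 275 N·m clockwise.
Battery pack: 29 × 10 = 290 N down at 0.39 m → arm 0.39 m, τ = 290 × 0.39 = 113.1 N·m clockwise.
Toolbox: 9.2 × 10 = 92 N down at 1.8 m → arm 1.8 m, τ = 92 × 1.8 = 165.6 N·m clockwise.
Total clockwise load moment = 751.7 N·m.
The cable tension T acts at 1.8 m; only its component perpendicular to the bar, T sinθ, produces torque. sin 67° = 0.9205.
Setting net torque to zero: T × 1.8 × 0.9205 = 751.7 → T = 751.7 / 1.657 = 454 N.

T ≈ 454 N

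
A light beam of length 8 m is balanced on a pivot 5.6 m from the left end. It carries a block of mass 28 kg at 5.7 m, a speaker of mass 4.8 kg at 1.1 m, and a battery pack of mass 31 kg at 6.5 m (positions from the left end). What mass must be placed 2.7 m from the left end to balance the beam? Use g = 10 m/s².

Take moments about the pivot (at 5.6 m from the left end).
Block: 28 × 10 = 280 N down at 5.7 m → arm 0.1 m, τ = 280 × 0.1 = 28 N·m clockwise.
Speaker: 4.8 × 10 = 48 N down at 1.1 m → arm 4.5 m, τ = 48 × 4.5 = 216 N·m counterclockwise.
Battery pack: 31 × 10 = 310 N down at 6.5 m → arm 0.9 m, τ = 310 × 0.9 = 279 N·m clockwise.
Net moment of known loads = 91 N·m clockwise.
An unknown mass m at 2.7 m has arm 2.9 m; its moment is m·g·2.9 counterclockwise.
Balancing moments: m × 10 × 2.9 = 91, giving m = 91 / (10 × 2.9) = 3.14 kg.

m ≈ 3.14 kg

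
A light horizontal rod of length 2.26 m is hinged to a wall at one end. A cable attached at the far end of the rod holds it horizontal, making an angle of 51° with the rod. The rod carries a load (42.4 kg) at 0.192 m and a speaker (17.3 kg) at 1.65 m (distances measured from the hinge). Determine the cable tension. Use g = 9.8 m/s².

Sum moments about the hinge (the unknown hinge reaction has zero arm there).
Load: 42.4 × 9.8 = 415.5 N down at 0.192 m → arm 0.192 m, τ = 415.5 × 0.192 = 79.78 N·m clockwise.
Speaker: 17.3 × 9.8 = 169.5 N down at 1.65 m → arm 1.65 m, τ = 169.5 × 1.65 = 279.7 N·m clockwise.
Total clockwise load moment = 359.5 N·m.
The cable tension T acts at 2.26 m; only its component perpendicular to the rod, T sinθ, produces torque. sin 51° = 0.7771.
Στ = 0 ⇒ T × 2.26 × 0.7771 = 359.5 ⇒ T = 359.5 / 1.756 = 205 N.

T ≈ 205 N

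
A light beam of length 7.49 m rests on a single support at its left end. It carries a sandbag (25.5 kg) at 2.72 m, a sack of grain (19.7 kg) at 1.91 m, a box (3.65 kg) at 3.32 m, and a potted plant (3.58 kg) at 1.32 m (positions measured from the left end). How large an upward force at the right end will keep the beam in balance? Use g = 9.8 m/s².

F ≈ 162 N

Sum moments about the left end (the unknown pivot reaction has zero arm there).
Sandbag: 25.5 × 9.8 = 249.9 N down at 2.72 m → arm 2.72 m, τ = 249.9 × 2.72 = 679.7 N·m clockwise.
Sack of grain: 19.7 × 9.8 = 193.1 N down at 1.91 m → arm 1.91 m, τ = 193.1 × 1.91 = 368.8 N·m clockwise.
Box: 3.65 × 9.8 = 35.77 N down at 3.32 m → arm 3.32 m, τ = 35.77 × 3.32 = 118.8 N·m clockwise.
Potted plant: 3.58 × 9.8 = 35.08 N down at 1.32 m → arm 1.32 m, τ = 35.08 × 1.32 = 46.31 N·m clockwise.
Net moment of the loads = 1214 N·m clockwise.
The upward force F acts at the right end, arm 7.49 m, giving F × 7.49 counterclockwise.
Setting net torque to zero: F × 7.49 = 1214 → F = 1214 / 7.49 = 162 N.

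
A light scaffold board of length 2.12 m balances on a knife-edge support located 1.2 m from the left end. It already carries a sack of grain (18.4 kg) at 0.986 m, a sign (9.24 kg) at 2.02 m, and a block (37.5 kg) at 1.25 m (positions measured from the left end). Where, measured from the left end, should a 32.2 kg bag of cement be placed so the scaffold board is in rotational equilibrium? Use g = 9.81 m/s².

Choose the knife-edge support (at 1.2 m from the left end) as the axis so the support reaction has zero arm there.
Sack of grain: 18.4 × 9.81 = 180.5 N down at 0.986 m → arm 0.214 m, τ = 180.5 × 0.214 = 38.63 N·m counterclockwise.
Sign: 9.24 × 9.81 = 90.64 N down at 2.02 m → arm 0.82 m, τ = 90.64 × 0.82 = 74.32 N·m clockwise.
Block: 37.5 × 9.81 = 367.9 N down at 1.25 m → arm 0.05 m, τ = 367.9 × 0.05 = 18.39 N·m clockwise.
Net moment of existing loads = 54.08 N·m clockwise.
The bag of cement weighs 32.2 × 9.81 = 315.9 N and must supply an equal counterclockwise moment, so its lever arm about the knife-edge support is 54.08 / 315.9 = 0.171 m.
That puts it at 1.2 − 0.171 = 1.03 m from the left end.

x ≈ 1.03 m from the left end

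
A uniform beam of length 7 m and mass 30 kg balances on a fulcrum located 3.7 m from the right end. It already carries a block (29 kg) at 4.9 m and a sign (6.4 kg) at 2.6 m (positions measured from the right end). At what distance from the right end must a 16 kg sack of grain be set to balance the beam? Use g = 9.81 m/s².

About the fulcrum (at 3.7 m from the right end):
Beam weight: 30 × 9.81 = 294.3 N down at 3.5 m → arm 0.2 m, τ = 294.3 × 0.2 = 58.86 N·m clockwise.
Block: 29 × 9.81 = 284.5 N down at 4.9 m → arm 1.2 m, τ = 284.5 × 1.2 = 341.4 N·m counterclockwise.
Sign: 6.4 × 9.81 = 62.78 N down at 2.6 m → arm 1.1 m, τ = 62.78 × 1.1 = 69.06 N·m clockwise.
Net moment of existing loads = 213.5 N·m counterclockwise.
The sack of grain weighs 16 × 9.81 = 157 N and must supply an equal clockwise moment, so its lever arm about the fulcrum is 213.5 / 157 = 1.36 m.
That puts it at 3.7 − 1.36 = 2.34 m from the right end.

x ≈ 2.34 m from the right end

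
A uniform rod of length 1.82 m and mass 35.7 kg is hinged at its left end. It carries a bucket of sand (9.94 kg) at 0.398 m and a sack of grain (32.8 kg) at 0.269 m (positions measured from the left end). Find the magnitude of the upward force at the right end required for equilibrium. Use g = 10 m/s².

F ≈ 249 N

Take moments about the left end.
Beam weight: 35.7 × 10 = 357 N down at 0.91 m → arm 0.91 m, τ = 357 × 0.91 = 324.9 N·m clockwise.
Bucket of sand: 9.94 × 10 = 99.4 N down at 0.398 m → arm 0.398 m, τ = 99.4 × 0.398 = 39.56 N·m clockwise.
Sack of grain: 32.8 × 10 = 328 N down at 0.269 m → arm 0.269 m, τ = 328 × 0.269 = 88.23 N·m clockwise.
Net moment of the loads = 452.7 N·m clockwise.
The upward force F acts at the right end, arm 1.82 m, giving F × 1.82 counterclockwise.
For rotational equilibrium, F × 1.82 = 452.7, so F = 452.7 / 1.82 = 249 N.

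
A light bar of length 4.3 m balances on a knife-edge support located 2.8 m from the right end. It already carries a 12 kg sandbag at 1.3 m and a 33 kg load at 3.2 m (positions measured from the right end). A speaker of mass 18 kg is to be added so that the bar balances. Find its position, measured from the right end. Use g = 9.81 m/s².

x ≈ 3.07 m from the right end

Sum moments about the knife-edge support (at 2.8 m from the right end) (the support reaction has zero arm there).
Sandbag: 12 × 9.81 = 117.7 N down at 1.3 m → arm 1.5 m, τ = 117.7 × 1.5 = 176.6 N·m clockwise.
Load: 33 × 9.81 = 323.7 N down at 3.2 m → arm 0.4 m, τ = 323.7 × 0.4 = 129.5 N·m counterclockwise.
Net moment of existing loads = 47.1 N·m clockwise.
The speaker weighs 18 × 9.81 = 176.6 N and must supply an equal counterclockwise moment, so its lever arm about the knife-edge support is 47.1 / 176.6 = 0.267 m.
That puts it at 2.8 + 0.267 = 3.07 m from the right end.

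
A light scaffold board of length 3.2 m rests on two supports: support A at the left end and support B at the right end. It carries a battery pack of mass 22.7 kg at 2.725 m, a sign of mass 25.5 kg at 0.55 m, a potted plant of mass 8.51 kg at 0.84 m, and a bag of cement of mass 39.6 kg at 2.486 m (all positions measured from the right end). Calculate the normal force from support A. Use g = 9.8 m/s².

R_A ≈ 556 N

Taking torques about support B:
Battery pack: 22.7 × 9.8 = 222.5 N down at 2.725 m → arm 2.725 m, τ = 222.5 × 2.725 = 606.3 N·m counterclockwise.
Sign: 25.5 × 9.8 = 249.9 N down at 0.55 m → arm 0.55 m, τ = 249.9 × 0.55 = 137.4 N·m counterclockwise.
Potted plant: 8.51 × 9.8 = 83.4 N down at 0.84 m → arm 0.84 m, τ = 83.4 × 0.84 = 70.06 N·m counterclockwise.
Bag of cement: 39.6 × 9.8 = 388.1 N down at 2.486 m → arm 2.486 m, τ = 388.1 × 2.486 = 964.8 N·m counterclockwise.
Net load moment about support B = 1779 N·m counterclockwise.
Reaction R at support A is upward at 3.2 m, arm 3.2 m → moment R × 3.2 clockwise.
Balancing moments: R × 3.2 = 1779, giving R = 556 N.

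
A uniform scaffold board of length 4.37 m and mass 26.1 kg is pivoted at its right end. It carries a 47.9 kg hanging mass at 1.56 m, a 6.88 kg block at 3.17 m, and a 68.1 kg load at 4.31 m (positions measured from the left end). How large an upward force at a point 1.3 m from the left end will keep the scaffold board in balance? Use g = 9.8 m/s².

Taking torques about the right end:
Beam weight: 26.1 × 9.8 = 255.8 N down at 2.185 m → arm 2.185 m, τ = 255.8 × 2.185 = 558.9 N·m counterclockwise.
Hanging mass: 47.9 × 9.8 = 469.4 N down at 1.56 m → arm 2.81 m, τ = 469.4 × 2.81 = 1319 N·m counterclockwise.
Block: 6.88 × 9.8 = 67.42 N down at 3.17 m → arm 1.2 m, τ = 67.42 × 1.2 = 80.9 N·m counterclockwise.
Load: 68.1 × 9.8 = 667.4 N down at 4.31 m → arm 0.06 m, τ = 667.4 × 0.06 = 40.04 N·m counterclockwise.
Net moment of the loads = 1999 N·m counterclockwise.
The upward force F acts at a point 1.3 m from the left end, arm 3.07 m, giving F × 3.07 clockwise.
Setting net torque to zero: F × 3.07 = 1999 → F = 1999 / 3.07 = 651 N.

F ≈ 651 N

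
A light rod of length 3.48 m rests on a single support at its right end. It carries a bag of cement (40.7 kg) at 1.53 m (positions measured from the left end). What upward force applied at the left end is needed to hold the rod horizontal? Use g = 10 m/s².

Sum moments about the right end (the unknown pivot reaction has zero arm there).
Bag of cement: 40.7 × 10 = 407 N down at 1.53 m → arm 1.95 m, τ = 407 × 1.95 = 793.6 N·m counterclockwise.
Net moment of the loads = 793.6 N·m counterclockwise.
The upward force F acts at the left end, arm 3.48 m, giving F × 3.48 clockwise.
For rotational equilibrium, F × 3.48 = 793.6, so F = 793.6 / 3.48 = 228 N.

F ≈ 228 N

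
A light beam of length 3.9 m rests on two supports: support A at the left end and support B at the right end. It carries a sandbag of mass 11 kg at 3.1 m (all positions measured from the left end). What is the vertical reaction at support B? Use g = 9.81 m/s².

About support A:
Sandbag: 11 × 9.81 = 107.9 N down at 3.1 m → arm 3.1 m, τ = 107.9 × 3.1 = 334.5 N·m clockwise.
Net load moment about support A = 334.5 N·m clockwise.
Reaction R at support B is upward at 3.9 m, arm 3.9 m → moment R × 3.9 counterclockwise.
Στ = 0 ⇒ R × 3.9 = 334.5 ⇒ R = 85.8 N.

R_B ≈ 85.8 N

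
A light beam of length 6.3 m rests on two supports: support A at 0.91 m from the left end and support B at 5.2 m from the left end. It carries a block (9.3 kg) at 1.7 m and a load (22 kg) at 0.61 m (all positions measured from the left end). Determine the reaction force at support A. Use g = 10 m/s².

R_A ≈ 311 N

About support B:
Block: 9.3 × 10 = 93 N down at 1.7 m → arm 3.5 m, τ = 93 × 3.5 = 325.5 N·m counterclockwise.
Load: 22 × 10 = 220 N down at 0.61 m → arm 4.59 m, τ = 220 × 4.59 = 1010 N·m counterclockwise.
Net load moment about support B = 1336 N·m counterclockwise.
Reaction R at support A is upward at 0.91 m, arm 4.29 m → moment R × 4.29 clockwise.
Setting net torque to zero: R × 4.29 = 1336 → R = 311 N.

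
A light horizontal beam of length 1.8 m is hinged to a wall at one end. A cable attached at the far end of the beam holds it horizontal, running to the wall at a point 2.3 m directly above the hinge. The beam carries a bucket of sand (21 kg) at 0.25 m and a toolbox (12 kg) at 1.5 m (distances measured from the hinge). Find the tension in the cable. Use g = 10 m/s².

Taking torques about the hinge:
Bucket of sand: 21 × 10 = 210 N down at 0.25 m → arm 0.25 m, τ = 210 × 0.25 = 52.5 N·m clockwise.
Toolbox: 12 × 10 = 120 N down at 1.5 m → arm 1.5 m, τ = 120 × 1.5 = 180 N·m clockwise.
Total clockwise load moment = 232.5 N·m.
The cable tension T acts at 1.8 m; only its component perpendicular to the beam, T sinθ, produces torque. sinθ = h/√(h²+d²) = 2.3/√(2.3²+1.8²) = 0.7875.
Balancing moments: T × 1.8 × 0.7875 = 232.5, giving T = 232.5 / 1.417 = 164 N.

T ≈ 164 N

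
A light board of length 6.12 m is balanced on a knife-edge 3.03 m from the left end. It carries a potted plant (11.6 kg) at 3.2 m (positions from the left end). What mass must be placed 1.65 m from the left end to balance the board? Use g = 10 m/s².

Take moments about the knife-edge (at 3.03 m from the left end).
Potted plant: 11.6 × 10 = 116 N down at 3.2 m → arm 0.17 m, τ = 116 × 0.17 = 19.72 N·m clockwise.
Net moment of known loads = 19.72 N·m clockwise.
An unknown mass m at 1.65 m has arm 1.38 m; its moment is m·g·1.38 counterclockwise.
For rotational equilibrium, m × 10 × 1.38 = 19.72, so m = 19.72 / (10 × 1.38) = 1.43 kg.

m ≈ 1.43 kg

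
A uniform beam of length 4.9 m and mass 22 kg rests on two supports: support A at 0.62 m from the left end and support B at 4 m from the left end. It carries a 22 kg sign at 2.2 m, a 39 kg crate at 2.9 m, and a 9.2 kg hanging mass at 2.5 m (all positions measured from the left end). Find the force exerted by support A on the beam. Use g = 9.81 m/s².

R_A ≈ 378 N

Taking torques about support B:
Beam weight: 22 × 9.81 = 215.8 N down at 2.45 m → arm 1.55 m, τ = 215.8 × 1.55 = 334.5 N·m counterclockwise.
Sign: 22 × 9.81 = 215.8 N down at 2.2 m → arm 1.8 m, τ = 215.8 × 1.8 = 388.4 N·m counterclockwise.
Crate: 39 × 9.81 = 382.6 N down at 2.9 m → arm 1.1 m, τ = 382.6 × 1.1 = 420.9 N·m counterclockwise.
Hanging mass: 9.2 × 9.81 = 90.25 N down at 2.5 m → arm 1.5 m, τ = 90.25 × 1.5 = 135.4 N·m counterclockwise.
Net load moment about support B = 1279 N·m counterclockwise.
Reaction R at support A is upward at 0.62 m, arm 3.38 m → moment R × 3.38 clockwise.
Setting net torque to zero: R × 3.38 = 1279 → R = 378 N.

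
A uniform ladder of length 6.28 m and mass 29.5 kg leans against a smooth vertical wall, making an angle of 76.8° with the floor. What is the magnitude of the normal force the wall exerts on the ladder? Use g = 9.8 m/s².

N_wall ≈ 33.9 N

Take moments about the foot of the ladder.
Ladder weight 29.5×9.8 = 289.1 N acts at 3.14 m along the ladder; its horizontal arm is 3.14·cos76.8° = 0.717 m → τ = 207.3 N·m clockwise.
Wall normal N acts horizontally at the top; its moment arm is the height L sinθ = 6.28·sin76.8° = 6.114 m, counterclockwise.
Στ = 0 ⇒ N × 6.114 = 207.3 ⇒ N = 33.9 N.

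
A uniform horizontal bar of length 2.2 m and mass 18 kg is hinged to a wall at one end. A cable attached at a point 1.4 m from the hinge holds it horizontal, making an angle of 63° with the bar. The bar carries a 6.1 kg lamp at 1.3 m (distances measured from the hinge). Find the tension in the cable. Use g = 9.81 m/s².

Choose the hinge as the axis so the unknown hinge reaction has zero arm there.
Beam weight: 18 × 9.81 = 176.6 N down at 1.1 m → arm 1.1 m, τ = 176.6 × 1.1 = 194.3 N·m clockwise.
Lamp: 6.1 × 9.81 = 59.84 N down at 1.3 m → arm 1.3 m, τ = 59.84 × 1.3 = 77.79 N·m clockwise.
Total clockwise load moment = 272.1 N·m.
The cable tension T acts at 1.4 m; only its component perpendicular to the bar, T sinθ, produces torque. sin 63° = 0.891.
Balancing moments: T × 1.4 × 0.891 = 272.1, giving T = 272.1 / 1.247 = 218 N.

T ≈ 218 N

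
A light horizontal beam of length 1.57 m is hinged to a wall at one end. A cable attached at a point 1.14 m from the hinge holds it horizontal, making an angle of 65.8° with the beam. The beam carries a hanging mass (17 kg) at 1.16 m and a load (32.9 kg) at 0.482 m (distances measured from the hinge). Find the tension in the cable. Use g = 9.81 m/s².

T ≈ 336 N

Choose the hinge as the axis so the unknown hinge reaction has zero arm there.
Hanging mass: 17 × 9.81 = 166.8 N down at 1.16 m → arm 1.16 m, τ = 166.8 × 1.16 = 193.5 N·m clockwise.
Load: 32.9 × 9.81 = 322.7 N down at 0.482 m → arm 0.482 m, τ = 322.7 × 0.482 = 155.5 N·m clockwise.
Total clockwise load moment = 349 N·m.
The cable tension T acts at 1.14 m; only its component perpendicular to the beam, T sinθ, produces torque. sin 65.8° = 0.9121.
Setting net torque to zero: T × 1.14 × 0.9121 = 349 → T = 349 / 1.04 = 336 N.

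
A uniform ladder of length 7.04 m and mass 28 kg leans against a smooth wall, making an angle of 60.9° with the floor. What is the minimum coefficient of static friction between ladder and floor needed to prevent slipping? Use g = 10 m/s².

Choose the foot of the ladder as the axis so the floor normal and friction both act there and drop out.
Ladder weight 28×10 = 280 N acts at 3.52 m along the ladder; its horizontal arm is 3.52·cos60.9° = 1.712 m → τ = 479.4 N·m clockwise.
Wall normal N acts horizontally at the top; its moment arm is the height L sinθ = 7.04·sin60.9° = 6.151 m, counterclockwise.
Setting net torque to zero: N × 6.151 = 479.4 → N = 77.94 N.
ΣFx = 0 ⇒ f = N_wall = 77.94 N. ΣFy = 0 ⇒ N_floor = 280 N.
μ_min = f / N_floor = 77.94 / 280 = 0.278.

μ_min ≈ 0.278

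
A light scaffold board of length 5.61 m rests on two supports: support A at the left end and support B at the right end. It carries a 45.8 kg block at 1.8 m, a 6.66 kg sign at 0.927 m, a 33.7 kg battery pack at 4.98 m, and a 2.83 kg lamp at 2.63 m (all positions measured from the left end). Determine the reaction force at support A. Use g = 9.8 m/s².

R_A ≈ 411 N

About support B:
Block: 45.8 × 9.8 = 448.8 N down at 1.8 m → arm 3.81 m, τ = 448.8 × 3.81 = 1710 N·m counterclockwise.
Sign: 6.66 × 9.8 = 65.27 N down at 0.927 m → arm 4.683 m, τ = 65.27 × 4.683 = 305.7 N·m counterclockwise.
Battery pack: 33.7 × 9.8 = 330.3 N down at 4.98 m → arm 0.63 m, τ = 330.3 × 0.63 = 208.1 N·m counterclockwise.
Lamp: 2.83 × 9.8 = 27.73 N down at 2.63 m → arm 2.98 m, τ = 27.73 × 2.98 = 82.64 N·m counterclockwise.
Net load moment about support B = 2306 N·m counterclockwise.
Reaction R at support A is upward at 0 m, arm 5.61 m → moment R × 5.61 clockwise.
For rotational equilibrium, R × 5.61 = 2306, so R = 411 N.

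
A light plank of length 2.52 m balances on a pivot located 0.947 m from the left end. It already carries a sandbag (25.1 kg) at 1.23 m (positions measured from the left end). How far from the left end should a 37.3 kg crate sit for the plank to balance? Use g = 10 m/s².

Sum moments about the pivot (at 0.947 m from the left end) (the support reaction has zero arm there).
Sandbag: 25.1 × 10 = 251 N down at 1.23 m → arm 0.283 m, τ = 251 × 0.283 = 71.03 N·m clockwise.
Net moment of existing loads = 71.03 N·m clockwise.
The crate weighs 37.3 × 10 = 373 N and must supply an equal counterclockwise moment, so its lever arm about the pivot is 71.03 / 373 = 0.19 m.
That puts it at 0.947 − 0.19 = 0.757 m from the left end.

x ≈ 0.757 m from the left end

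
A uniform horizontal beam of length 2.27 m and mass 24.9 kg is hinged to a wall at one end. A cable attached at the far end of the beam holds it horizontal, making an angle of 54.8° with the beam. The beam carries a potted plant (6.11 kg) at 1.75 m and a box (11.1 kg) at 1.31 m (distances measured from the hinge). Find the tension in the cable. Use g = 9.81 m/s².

Sum moments about the hinge (the unknown hinge reaction has zero arm there).
Beam weight: 24.9 × 9.81 = 244.3 N down at 1.135 m → arm 1.135 m, τ = 244.3 × 1.135 = 277.3 N·m clockwise.
Potted plant: 6.11 × 9.81 = 59.94 N down at 1.75 m → arm 1.75 m, τ = 59.94 × 1.75 = 104.9 N·m clockwise.
Box: 11.1 × 9.81 = 108.9 N down at 1.31 m → arm 1.31 m, τ = 108.9 × 1.31 = 142.7 N·m clockwise.
Total clockwise load moment = 524.9 N·m.
The cable tension T acts at 2.27 m; only its component perpendicular to the beam, T sinθ, produces torque. sin 54.8° = 0.8171.
Setting net torque to zero: T × 2.27 × 0.8171 = 524.9 → T = 524.9 / 1.855 = 283 N.

T ≈ 283 N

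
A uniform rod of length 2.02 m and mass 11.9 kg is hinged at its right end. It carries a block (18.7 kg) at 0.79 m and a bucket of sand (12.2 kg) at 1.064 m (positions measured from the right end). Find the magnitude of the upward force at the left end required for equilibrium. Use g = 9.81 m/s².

F ≈ 193 N

Taking torques about the right end:
Beam weight: 11.9 × 9.81 = 116.7 N down at 1.01 m → arm 1.01 m, τ = 116.7 × 1.01 = 117.9 N·m counterclockwise.
Block: 18.7 × 9.81 = 183.4 N down at 0.79 m → arm 0.79 m, τ = 183.4 × 0.79 = 144.9 N·m counterclockwise.
Bucket of sand: 12.2 × 9.81 = 119.7 N down at 1.064 m → arm 1.064 m, τ = 119.7 × 1.064 = 127.4 N·m counterclockwise.
Net moment of the loads = 390.2 N·m counterclockwise.
The upward force F acts at the left end, arm 2.02 m, giving F × 2.02 clockwise.
Setting net torque to zero: F × 2.02 = 390.2 → F = 390.2 / 2.02 = 193 N.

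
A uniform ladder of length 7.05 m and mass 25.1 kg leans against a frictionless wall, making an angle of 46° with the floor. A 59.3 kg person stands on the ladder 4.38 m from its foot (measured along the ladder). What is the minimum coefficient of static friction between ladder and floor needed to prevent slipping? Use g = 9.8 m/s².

μ_min ≈ 0.565

Choose the foot of the ladder as the axis so the floor normal and friction both act there and drop out.
Ladder weight 25.1×9.8 = 246 N acts at 3.525 m along the ladder; its horizontal arm is 3.525·cos46° = 2.449 m → τ = 602.5 N·m clockwise.
Person: 59.3×9.8 = 581.1 N at 4.38 m → arm 3.043 m → τ = 1768 N·m clockwise.
Wall normal N acts horizontally at the top; its moment arm is the height L sinθ = 7.05·sin46° = 5.071 m, counterclockwise.
Στ = 0 ⇒ N × 5.071 = 2370 ⇒ N = 467.4 N.
ΣFx = 0 ⇒ f = N_wall = 467.4 N. ΣFy = 0 ⇒ N_floor = 827.1 N.
μ_min = f / N_floor = 467.4 / 827.1 = 0.565.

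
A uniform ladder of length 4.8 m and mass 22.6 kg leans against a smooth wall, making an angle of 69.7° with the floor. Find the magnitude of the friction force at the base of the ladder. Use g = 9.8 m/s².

f ≈ 41 N

Choose the foot of the ladder as the axis so the floor normal and friction both act there and drop out.
Ladder weight 22.6×9.8 = 221.5 N acts at 2.4 m along the ladder; its horizontal arm is 2.4·cos69.7° = 0.8326 m → τ = 184.4 N·m clockwise.
Wall normal N acts horizontally at the top; its moment arm is the height L sinθ = 4.8·sin69.7° = 4.502 m, counterclockwise.
Setting net torque to zero: N × 4.502 = 184.4 → N = 41 N.
ΣFx = 0: friction at the foot balances the wall's push, so f = N_wall = 41 N.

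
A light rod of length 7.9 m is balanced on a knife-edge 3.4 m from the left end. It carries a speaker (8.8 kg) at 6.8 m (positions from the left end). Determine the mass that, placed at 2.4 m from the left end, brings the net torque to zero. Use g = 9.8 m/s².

m ≈ 29.9 kg

About the knife-edge (at 3.4 m from the left end):
Speaker: 8.8 × 9.8 = 86.24 N down at 6.8 m → arm 3.4 m, τ = 86.24 × 3.4 = 293.2 N·m clockwise.
Net moment of known loads = 293.2 N·m clockwise.
An unknown mass m at 2.4 m has arm 1 m; its moment is m·g·1 counterclockwise.
Balancing moments: m × 9.8 × 1 = 293.2, giving m = 293.2 / (9.8 × 1) = 29.9 kg.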